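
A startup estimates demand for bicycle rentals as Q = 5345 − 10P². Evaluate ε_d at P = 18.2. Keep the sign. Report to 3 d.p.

At P = 18.2, Q = 2032.600.
dQ/dP = −20P = -364.
ε = (dQ/dP)(P/Q) = (-364)(18.2/2032.600).

-3.259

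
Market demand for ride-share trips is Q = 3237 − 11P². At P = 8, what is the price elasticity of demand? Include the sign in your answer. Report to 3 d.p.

-0.556

At P = 8, Q = 2533.
dQ/dP = −22P = -176.
ε = (dQ/dP)(P/Q) = (-176)(8/2533).
|ε| < 1, so demand is inelastic at this price.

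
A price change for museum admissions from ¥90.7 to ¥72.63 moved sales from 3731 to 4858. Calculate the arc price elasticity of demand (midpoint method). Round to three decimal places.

ΔQ = 4858 − 3731 = 1127; ΔP = 72.63 − 90.7 = -18.07.
Midpoints: P̄ = 81.66, Q̄ = 4294.5.
ε = (ΔQ/ΔP)(P̄/Q̄) = (1127/-18.07)(81.66/4294.5).

-1.186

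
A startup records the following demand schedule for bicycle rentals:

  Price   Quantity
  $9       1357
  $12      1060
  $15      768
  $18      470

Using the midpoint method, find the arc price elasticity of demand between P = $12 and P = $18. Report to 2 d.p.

At P = 12, Q = 1060; at P = 18, Q = 470.
ΔQ = -590, ΔP = 6. Midpoints: P̄ = 15.00, Q̄ = 765.0.
ε = (ΔQ/ΔP)(P̄/Q̄) = (-590/6)(15.00/765.0).

-1.93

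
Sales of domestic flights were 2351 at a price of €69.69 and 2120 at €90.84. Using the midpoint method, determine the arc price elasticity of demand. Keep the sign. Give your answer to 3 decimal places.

ΔQ = 2120 − 2351 = -231; ΔP = 90.84 − 69.69 = 21.15.
Midpoints: P̄ = 80.27, Q̄ = 2235.5.
ε = (ΔQ/ΔP)(P̄/Q̄) = (-231/21.15)(80.27/2235.5).

-0.392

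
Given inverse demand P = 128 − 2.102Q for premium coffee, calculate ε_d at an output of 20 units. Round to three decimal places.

-2.045

At Q = 20, P = 128 − 2.102(20) = 85.96.
dP/dQ = −2.102, so dQ/dP = 1/(−2.102) = -0.476.
ε = (dQ/dP)(P/Q) = (-0.476)(85.96/20).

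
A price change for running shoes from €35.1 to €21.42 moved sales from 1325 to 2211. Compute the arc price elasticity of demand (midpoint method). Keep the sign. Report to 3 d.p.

ΔQ = 2211 − 1325 = 886; ΔP = 21.42 − 35.1 = -13.68.
Midpoints: P̄ = 28.26, Q̄ = 1768.0.
ε = (ΔQ/ΔP)(P̄/Q̄) = (886/-13.68)(28.26/1768.0).

-1.035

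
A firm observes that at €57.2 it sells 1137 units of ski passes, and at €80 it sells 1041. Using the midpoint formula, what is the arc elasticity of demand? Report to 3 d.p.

-0.265

ΔQ = 1041 − 1137 = -96; ΔP = 80 − 57.2 = 22.8.
Midpoints: P̄ = 68.60, Q̄ = 1089.0.
ε = (ΔQ/ΔP)(P̄/Q̄) = (-96/22.8)(68.60/1089.0).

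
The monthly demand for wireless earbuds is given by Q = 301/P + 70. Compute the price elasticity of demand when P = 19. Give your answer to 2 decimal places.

At P = 19, Q = 85.842.
dQ/dP = −301/P² = -0.834.
ε = (dQ/dP)(P/Q) = (-0.834)(19/85.842).

-0.18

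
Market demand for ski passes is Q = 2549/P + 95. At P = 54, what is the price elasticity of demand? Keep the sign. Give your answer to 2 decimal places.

At P = 54, Q = 142.204.
dQ/dP = −2549/P² = -0.874.
ε = (dQ/dP)(P/Q) = (-0.874)(54/142.204).

-0.33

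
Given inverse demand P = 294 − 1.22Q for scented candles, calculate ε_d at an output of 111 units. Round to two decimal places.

-1.17

At Q = 111, P = 294 − 1.22(111) = 158.58.
dP/dQ = −1.22, so dQ/dP = 1/(−1.22) = -0.820.
ε = (dQ/dP)(P/Q) = (-0.820)(158.58/111).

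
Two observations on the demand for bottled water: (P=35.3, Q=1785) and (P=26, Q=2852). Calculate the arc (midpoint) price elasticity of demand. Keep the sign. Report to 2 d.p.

-1.52

ΔQ = 2852 − 1785 = 1067; ΔP = 26 − 35.3 = -9.3.
Midpoints: P̄ = 30.65, Q̄ = 2318.5.
ε = (ΔQ/ΔP)(P̄/Q̄) = (1067/-9.3)(30.65/2318.5).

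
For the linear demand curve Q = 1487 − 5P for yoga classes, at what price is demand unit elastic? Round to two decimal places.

For linear demand Q = a − bP, ε = −bP/(a − bP). |ε| = 1 when bP = a − bP, i.e. P = a/(2b).
P = 1487/(2·5) = 1487/10 = 148.7000.

148.70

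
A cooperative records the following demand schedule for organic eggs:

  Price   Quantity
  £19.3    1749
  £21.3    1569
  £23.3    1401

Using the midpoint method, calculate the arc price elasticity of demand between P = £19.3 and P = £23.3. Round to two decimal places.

At P = 19.3, Q = 1749; at P = 23.3, Q = 1401.
ΔQ = -348, ΔP = 4.0. Midpoints: P̄ = 21.30, Q̄ = 1575.0.
ε = (ΔQ/ΔP)(P̄/Q̄) = (-348/4.0)(21.30/1575.0).

-1.18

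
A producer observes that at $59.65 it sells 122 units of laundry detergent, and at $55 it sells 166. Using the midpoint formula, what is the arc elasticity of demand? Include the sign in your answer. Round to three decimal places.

-3.767

ΔQ = 166 − 122 = 44; ΔP = 55 − 59.65 = -4.65.
Midpoints: P̄ = 57.33, Q̄ = 144.0.
ε = (ΔQ/ΔP)(P̄/Q̄) = (44/-4.65)(57.33/144.0).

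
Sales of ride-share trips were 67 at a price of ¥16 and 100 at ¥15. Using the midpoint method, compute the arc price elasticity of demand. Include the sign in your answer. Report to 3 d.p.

ΔQ = 100 − 67 = 33; ΔP = 15 − 16 = -1.
Midpoints: P̄ = 15.50, Q̄ = 83.5.
ε = (ΔQ/ΔP)(P̄/Q̄) = (33/-1)(15.50/83.5).

-6.126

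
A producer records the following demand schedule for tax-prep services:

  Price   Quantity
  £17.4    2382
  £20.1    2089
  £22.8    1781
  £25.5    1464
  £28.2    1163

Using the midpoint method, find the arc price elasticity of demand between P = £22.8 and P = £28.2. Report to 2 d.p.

-1.98

At P = 22.8, Q = 1781; at P = 28.2, Q = 1163.
ΔQ = -618, ΔP = 5.4. Midpoints: P̄ = 25.50, Q̄ = 1472.0.
ε = (ΔQ/ΔP)(P̄/Q̄) = (-618/5.4)(25.50/1472.0).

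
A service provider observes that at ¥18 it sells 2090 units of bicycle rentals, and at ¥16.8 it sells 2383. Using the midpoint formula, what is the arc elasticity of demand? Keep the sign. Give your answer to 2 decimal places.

ΔQ = 2383 − 2090 = 293; ΔP = 16.8 − 18 = -1.2.
Midpoints: P̄ = 17.40, Q̄ = 2236.5.
ε = (ΔQ/ΔP)(P̄/Q̄) = (293/-1.2)(17.40/2236.5).

-1.90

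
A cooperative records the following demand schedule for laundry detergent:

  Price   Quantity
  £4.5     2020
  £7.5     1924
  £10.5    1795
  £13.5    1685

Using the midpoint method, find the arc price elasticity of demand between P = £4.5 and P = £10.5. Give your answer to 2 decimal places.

At P = 4.5, Q = 2020; at P = 10.5, Q = 1795.
ΔQ = -225, ΔP = 6.0. Midpoints: P̄ = 7.50, Q̄ = 1907.5.
ε = (ΔQ/ΔP)(P̄/Q̄) = (-225/6.0)(7.50/1907.5).

-0.15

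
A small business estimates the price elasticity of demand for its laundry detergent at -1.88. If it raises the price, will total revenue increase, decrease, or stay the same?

decrease

|ε| = 1.88 > 1, so demand is elastic. A price rise therefore reduces total revenue.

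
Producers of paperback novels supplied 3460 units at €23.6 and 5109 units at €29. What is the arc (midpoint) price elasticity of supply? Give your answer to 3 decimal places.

ΔQ = 5109 − 3460 = 1649; ΔP = 29 − 23.6 = 5.4.
Midpoints: P̄ = 26.30, Q̄ = 4284.5.
ε_s = (ΔQ/ΔP)(P̄/Q̄) = (1649/5.4)(26.30/4284.5).

1.874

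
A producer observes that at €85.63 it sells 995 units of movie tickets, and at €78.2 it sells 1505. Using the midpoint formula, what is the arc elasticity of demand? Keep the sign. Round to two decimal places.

-4.50

ΔQ = 1505 − 995 = 510; ΔP = 78.2 − 85.63 = -7.43.
Midpoints: P̄ = 81.91, Q̄ = 1250.0.
ε = (ΔQ/ΔP)(P̄/Q̄) = (510/-7.43)(81.91/1250.0).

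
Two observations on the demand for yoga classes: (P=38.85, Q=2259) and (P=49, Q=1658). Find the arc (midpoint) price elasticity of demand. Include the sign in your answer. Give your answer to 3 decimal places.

ΔQ = 1658 − 2259 = -601; ΔP = 49 − 38.85 = 10.15.
Midpoints: P̄ = 43.92, Q̄ = 1958.5.
ε = (ΔQ/ΔP)(P̄/Q̄) = (-601/10.15)(43.92/1958.5).

-1.328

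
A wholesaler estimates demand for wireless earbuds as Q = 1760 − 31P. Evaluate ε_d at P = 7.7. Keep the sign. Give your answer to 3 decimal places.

-0.157

At P = 7.7, Q = 1521.300.
dQ/dP = −31.
ε = (dQ/dP)(P/Q) = (-31)(7.7/1521.300).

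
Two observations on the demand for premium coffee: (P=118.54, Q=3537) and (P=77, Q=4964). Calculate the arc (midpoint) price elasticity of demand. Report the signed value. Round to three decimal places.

ΔQ = 4964 − 3537 = 1427; ΔP = 77 − 118.54 = -41.54.
Midpoints: P̄ = 97.77, Q̄ = 4250.5.
ε = (ΔQ/ΔP)(P̄/Q̄) = (1427/-41.54)(97.77/4250.5).

-0.790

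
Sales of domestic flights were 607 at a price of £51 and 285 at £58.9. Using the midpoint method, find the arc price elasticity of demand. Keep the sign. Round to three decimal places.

-5.022

ΔQ = 285 − 607 = -322; ΔP = 58.9 − 51 = 7.9.
Midpoints: P̄ = 54.95, Q̄ = 446.0.
ε = (ΔQ/ΔP)(P̄/Q̄) = (-322/7.9)(54.95/446.0).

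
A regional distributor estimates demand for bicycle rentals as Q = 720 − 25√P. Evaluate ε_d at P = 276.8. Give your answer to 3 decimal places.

-0.684

At P = 276.8, Q = 304.067.
dQ/dP = −25/(2√P) = -0.751.
ε = (dQ/dP)(P/Q) = (-0.751)(276.8/304.067).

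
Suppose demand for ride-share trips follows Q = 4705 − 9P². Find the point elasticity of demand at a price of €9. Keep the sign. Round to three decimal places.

At P = 9, Q = 3976.
dQ/dP = −18P = -162.
ε = (dQ/dP)(P/Q) = (-162)(9/3976).

-0.367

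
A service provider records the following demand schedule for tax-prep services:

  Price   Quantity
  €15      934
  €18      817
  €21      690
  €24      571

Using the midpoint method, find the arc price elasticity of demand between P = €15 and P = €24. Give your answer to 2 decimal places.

-1.05

At P = 15, Q = 934; at P = 24, Q = 571.
ΔQ = -363, ΔP = 9. Midpoints: P̄ = 19.50, Q̄ = 752.5.
ε = (ΔQ/ΔP)(P̄/Q̄) = (-363/9)(19.50/752.5).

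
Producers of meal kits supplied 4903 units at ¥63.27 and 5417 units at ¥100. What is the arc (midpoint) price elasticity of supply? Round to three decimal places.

0.221

ΔQ = 5417 − 4903 = 514; ΔP = 100 − 63.27 = 36.73.
Midpoints: P̄ = 81.64, Q̄ = 5160.0.
ε_s = (ΔQ/ΔP)(P̄/Q̄) = (514/36.73)(81.64/5160.0).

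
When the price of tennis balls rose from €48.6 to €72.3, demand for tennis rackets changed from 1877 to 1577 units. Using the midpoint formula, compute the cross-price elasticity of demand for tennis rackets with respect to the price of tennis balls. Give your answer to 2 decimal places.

ΔQ_x = 1577 − 1877 = -300; ΔP_y = 72.3 − 48.6 = 23.7.
Midpoints: P̄_y = 60.45, Q̄_x = 1727.0.
ε_xy = (ΔQ_x/ΔP_y)(P̄_y/Q̄_x) = (-300/23.7)(60.45/1727.0).

-0.44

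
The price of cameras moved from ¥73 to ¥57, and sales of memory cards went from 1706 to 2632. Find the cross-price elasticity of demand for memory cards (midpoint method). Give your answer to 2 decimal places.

ΔQ_x = 2632 − 1706 = 926; ΔP_y = 57 − 73 = -16.
Midpoints: P̄_y = 65.00, Q̄_x = 2169.0.
ε_xy = (ΔQ_x/ΔP_y)(P̄_y/Q̄_x) = (926/-16)(65.00/2169.0).
ε_xy < 0, so the goods are complements.

-1.73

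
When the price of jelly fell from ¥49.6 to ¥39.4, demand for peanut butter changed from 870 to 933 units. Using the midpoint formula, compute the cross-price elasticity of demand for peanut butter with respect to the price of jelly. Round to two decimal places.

ΔQ_x = 933 − 870 = 63; ΔP_y = 39.4 − 49.6 = -10.2.
Midpoints: P̄_y = 44.50, Q̄_x = 901.5.
ε_xy = (ΔQ_x/ΔP_y)(P̄_y/Q̄_x) = (63/-10.2)(44.50/901.5).
ε_xy < 0, so the goods are complements.

-0.30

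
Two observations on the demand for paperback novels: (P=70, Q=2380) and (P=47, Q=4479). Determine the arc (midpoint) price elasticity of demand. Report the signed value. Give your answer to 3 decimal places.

ΔQ = 4479 − 2380 = 2099; ΔP = 47 − 70 = -23.
Midpoints: P̄ = 58.50, Q̄ = 3429.5.
ε = (ΔQ/ΔP)(P̄/Q̄) = (2099/-23)(58.50/3429.5).

-1.557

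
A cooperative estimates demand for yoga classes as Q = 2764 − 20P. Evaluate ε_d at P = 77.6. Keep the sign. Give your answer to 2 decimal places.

At P = 77.6, Q = 1212.
dQ/dP = −20.
ε = (dQ/dP)(P/Q) = (-20)(77.6/1212).
|ε| > 1, so demand is elastic at this price.

-1.28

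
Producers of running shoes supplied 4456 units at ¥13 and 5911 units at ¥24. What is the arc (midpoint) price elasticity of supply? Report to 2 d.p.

0.47

ΔQ = 5911 − 4456 = 1455; ΔP = 24 − 13 = 11.
Midpoints: P̄ = 18.50, Q̄ = 5183.5.
ε_s = (ΔQ/ΔP)(P̄/Q̄) = (1455/11)(18.50/5183.5).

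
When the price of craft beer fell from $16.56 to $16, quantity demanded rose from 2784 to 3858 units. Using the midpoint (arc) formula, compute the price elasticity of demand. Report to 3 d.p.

-9.402

ΔQ = 3858 − 2784 = 1074; ΔP = 16 − 16.56 = -0.56.
Midpoints: P̄ = 16.28, Q̄ = 3321.0.
ε = (ΔQ/ΔP)(P̄/Q̄) = (1074/-0.56)(16.28/3321.0).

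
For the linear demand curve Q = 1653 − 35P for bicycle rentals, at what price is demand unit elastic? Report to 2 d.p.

23.61

For linear demand Q = a − bP, ε = −bP/(a − bP). |ε| = 1 when bP = a − bP, i.e. P = a/(2b).
P = 1653/(2·35) = 1653/70 = 23.6143.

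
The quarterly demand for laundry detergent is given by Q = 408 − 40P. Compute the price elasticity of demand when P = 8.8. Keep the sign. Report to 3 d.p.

-6.286

At P = 8.8, Q = 56.
dQ/dP = −40.
ε = (dQ/dP)(P/Q) = (-40)(8.8/56).
|ε| > 1, so demand is elastic at this price.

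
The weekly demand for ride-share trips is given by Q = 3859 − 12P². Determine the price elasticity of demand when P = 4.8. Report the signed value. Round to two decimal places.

At P = 4.8, Q = 3582.520.
dQ/dP = −24P = -115.200.
ε = (dQ/dP)(P/Q) = (-115.200)(4.8/3582.520).
|ε| < 1, so demand is inelastic at this price.

-0.15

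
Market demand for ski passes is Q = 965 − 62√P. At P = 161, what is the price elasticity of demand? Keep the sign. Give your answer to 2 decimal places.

At P = 161, Q = 178.308.
dQ/dP = −62/(2√P) = -2.443.
ε = (dQ/dP)(P/Q) = (-2.443)(161/178.308).

-2.21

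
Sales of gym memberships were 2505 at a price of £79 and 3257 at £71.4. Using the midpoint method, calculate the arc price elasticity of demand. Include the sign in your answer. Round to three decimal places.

-2.583

ΔQ = 3257 − 2505 = 752; ΔP = 71.4 − 79 = -7.6.
Midpoints: P̄ = 75.20, Q̄ = 2881.0.
ε = (ΔQ/ΔP)(P̄/Q̄) = (752/-7.6)(75.20/2881.0).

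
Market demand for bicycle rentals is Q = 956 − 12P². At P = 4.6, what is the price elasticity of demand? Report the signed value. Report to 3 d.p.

At P = 4.6, Q = 702.080.
dQ/dP = −24P = -110.400.
ε = (dQ/dP)(P/Q) = (-110.400)(4.6/702.080).

-0.723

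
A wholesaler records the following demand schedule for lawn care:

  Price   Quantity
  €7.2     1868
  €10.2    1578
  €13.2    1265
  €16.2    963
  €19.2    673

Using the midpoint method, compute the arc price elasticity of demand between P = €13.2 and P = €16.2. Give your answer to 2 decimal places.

-1.33

At P = 13.2, Q = 1265; at P = 16.2, Q = 963.
ΔQ = -302, ΔP = 3.0. Midpoints: P̄ = 14.70, Q̄ = 1114.0.
ε = (ΔQ/ΔP)(P̄/Q̄) = (-302/3.0)(14.70/1114.0).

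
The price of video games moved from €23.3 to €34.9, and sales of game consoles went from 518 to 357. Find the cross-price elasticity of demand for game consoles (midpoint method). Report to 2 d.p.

-0.92

ΔQ_x = 357 − 518 = -161; ΔP_y = 34.9 − 23.3 = 11.6.
Midpoints: P̄_y = 29.10, Q̄_x = 437.5.
ε_xy = (ΔQ_x/ΔP_y)(P̄_y/Q̄_x) = (-161/11.6)(29.10/437.5).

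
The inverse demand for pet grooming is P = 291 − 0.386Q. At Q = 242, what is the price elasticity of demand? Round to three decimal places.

-2.115

At Q = 242, P = 291 − 0.386(242) = 197.59.
dP/dQ = −0.386, so dQ/dP = 1/(−0.386) = -2.591.
ε = (dQ/dP)(P/Q) = (-2.591)(197.59/242).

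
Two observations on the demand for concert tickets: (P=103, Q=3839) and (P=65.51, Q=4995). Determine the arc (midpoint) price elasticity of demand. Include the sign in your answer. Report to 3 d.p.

ΔQ = 4995 − 3839 = 1156; ΔP = 65.51 − 103 = -37.49.
Midpoints: P̄ = 84.25, Q̄ = 4417.0.
ε = (ΔQ/ΔP)(P̄/Q̄) = (1156/-37.49)(84.25/4417.0).

-0.588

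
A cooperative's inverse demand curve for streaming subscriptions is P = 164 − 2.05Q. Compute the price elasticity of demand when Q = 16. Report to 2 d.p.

At Q = 16, P = 164 − 2.05(16) = 131.20.
dP/dQ = −2.05, so dQ/dP = 1/(−2.05) = -0.488.
ε = (dQ/dP)(P/Q) = (-0.488)(131.20/16).

-4.00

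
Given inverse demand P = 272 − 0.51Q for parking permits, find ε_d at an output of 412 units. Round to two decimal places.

-0.29

At Q = 412, P = 272 − 0.51(412) = 61.88.
dP/dQ = −0.51, so dQ/dP = 1/(−0.51) = -1.961.
ε = (dQ/dP)(P/Q) = (-1.961)(61.88/412).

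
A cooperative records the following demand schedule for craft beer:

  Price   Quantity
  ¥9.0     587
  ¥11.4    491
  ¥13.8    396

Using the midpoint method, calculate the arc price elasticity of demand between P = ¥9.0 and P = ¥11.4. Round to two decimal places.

At P = 9.0, Q = 587; at P = 11.4, Q = 491.
ΔQ = -96, ΔP = 2.4. Midpoints: P̄ = 10.20, Q̄ = 539.0.
ε = (ΔQ/ΔP)(P̄/Q̄) = (-96/2.4)(10.20/539.0).

-0.76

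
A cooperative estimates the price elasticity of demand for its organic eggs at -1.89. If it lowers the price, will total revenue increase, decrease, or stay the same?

increase

|ε| = 1.89 > 1, so demand is elastic. A price cut therefore raises total revenue.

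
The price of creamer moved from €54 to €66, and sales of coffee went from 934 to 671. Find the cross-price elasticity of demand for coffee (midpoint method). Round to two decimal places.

-1.64

ΔQ_x = 671 − 934 = -263; ΔP_y = 66 − 54 = 12.
Midpoints: P̄_y = 60.00, Q̄_x = 802.5.
ε_xy = (ΔQ_x/ΔP_y)(P̄_y/Q̄_x) = (-263/12)(60.00/802.5).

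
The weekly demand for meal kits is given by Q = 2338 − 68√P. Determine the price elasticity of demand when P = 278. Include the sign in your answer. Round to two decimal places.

At P = 278, Q = 1204.213.
dQ/dP = −68/(2√P) = -2.039.
ε = (dQ/dP)(P/Q) = (-2.039)(278/1204.213).

-0.47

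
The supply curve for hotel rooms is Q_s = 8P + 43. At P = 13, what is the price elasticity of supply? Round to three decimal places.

0.707

At P = 13, Q_s = 147.
dQ_s/dP = 8.
ε_s = (dQ_s/dP)(P/Q_s) = (8)(13/147).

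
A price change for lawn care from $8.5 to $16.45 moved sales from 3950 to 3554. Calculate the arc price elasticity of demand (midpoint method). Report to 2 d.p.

ΔQ = 3554 − 3950 = -396; ΔP = 16.45 − 8.5 = 7.95.
Midpoints: P̄ = 12.47, Q̄ = 3752.0.
ε = (ΔQ/ΔP)(P̄/Q̄) = (-396/7.95)(12.47/3752.0).

-0.17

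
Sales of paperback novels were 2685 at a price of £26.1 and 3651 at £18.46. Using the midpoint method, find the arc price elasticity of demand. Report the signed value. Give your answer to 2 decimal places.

ΔQ = 3651 − 2685 = 966; ΔP = 18.46 − 26.1 = -7.64.
Midpoints: P̄ = 22.28, Q̄ = 3168.0.
ε = (ΔQ/ΔP)(P̄/Q̄) = (966/-7.64)(22.28/3168.0).

-0.89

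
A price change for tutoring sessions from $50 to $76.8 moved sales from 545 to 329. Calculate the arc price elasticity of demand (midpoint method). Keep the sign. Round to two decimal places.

-1.17

ΔQ = 329 − 545 = -216; ΔP = 76.8 − 50 = 26.8.
Midpoints: P̄ = 63.40, Q̄ = 437.0.
ε = (ΔQ/ΔP)(P̄/Q̄) = (-216/26.8)(63.40/437.0).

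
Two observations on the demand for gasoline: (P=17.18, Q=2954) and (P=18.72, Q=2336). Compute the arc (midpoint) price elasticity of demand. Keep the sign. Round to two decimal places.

ΔQ = 2336 − 2954 = -618; ΔP = 18.72 − 17.18 = 1.54.
Midpoints: P̄ = 17.95, Q̄ = 2645.0.
ε = (ΔQ/ΔP)(P̄/Q̄) = (-618/1.54)(17.95/2645.0).

-2.72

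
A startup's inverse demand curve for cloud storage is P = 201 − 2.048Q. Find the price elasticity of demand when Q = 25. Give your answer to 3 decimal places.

At Q = 25, P = 201 − 2.048(25) = 149.80.
dP/dQ = −2.048, so dQ/dP = 1/(−2.048) = -0.488.
ε = (dQ/dP)(P/Q) = (-0.488)(149.80/25).

-2.926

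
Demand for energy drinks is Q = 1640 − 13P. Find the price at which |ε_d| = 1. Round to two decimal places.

63.08

For linear demand Q = a − bP, ε = −bP/(a − bP). |ε| = 1 when bP = a − bP, i.e. P = a/(2b).
P = 1640/(2·13) = 1640/26 = 63.0769.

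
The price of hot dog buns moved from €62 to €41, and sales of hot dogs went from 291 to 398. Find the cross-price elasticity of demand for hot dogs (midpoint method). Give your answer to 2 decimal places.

-0.76

ΔQ_x = 398 − 291 = 107; ΔP_y = 41 − 62 = -21.
Midpoints: P̄_y = 51.50, Q̄_x = 344.5.
ε_xy = (ΔQ_x/ΔP_y)(P̄_y/Q̄_x) = (107/-21)(51.50/344.5).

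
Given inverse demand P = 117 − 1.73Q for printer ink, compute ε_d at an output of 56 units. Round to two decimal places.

At Q = 56, P = 117 − 1.73(56) = 20.12.
dP/dQ = −1.73, so dQ/dP = 1/(−1.73) = -0.578.
ε = (dQ/dP)(P/Q) = (-0.578)(20.12/56).

-0.21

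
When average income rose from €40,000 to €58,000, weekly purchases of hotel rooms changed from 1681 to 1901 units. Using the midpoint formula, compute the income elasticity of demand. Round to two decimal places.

0.33

ΔQ = 220, ΔI = 18000. Midpoints: Ī = 49,000, Q̄ = 1791.0.
ε_I = (ΔQ/ΔI)(Ī/Q̄) = (220/18000)(49000/1791.0).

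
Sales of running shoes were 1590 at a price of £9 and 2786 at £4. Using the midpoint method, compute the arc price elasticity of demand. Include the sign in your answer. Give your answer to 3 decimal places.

ΔQ = 2786 − 1590 = 1196; ΔP = 4 − 9 = -5.
Midpoints: P̄ = 6.50, Q̄ = 2188.0.
ε = (ΔQ/ΔP)(P̄/Q̄) = (1196/-5)(6.50/2188.0).

-0.711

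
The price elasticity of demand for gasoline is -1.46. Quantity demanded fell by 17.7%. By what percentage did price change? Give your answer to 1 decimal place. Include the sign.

%ΔP ≈ %ΔQ / ε = (-17.7%)/(-1.46) = 12.12%.

12.1%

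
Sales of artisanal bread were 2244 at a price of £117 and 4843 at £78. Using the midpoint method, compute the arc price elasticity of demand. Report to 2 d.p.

ΔQ = 4843 − 2244 = 2599; ΔP = 78 − 117 = -39.
Midpoints: P̄ = 97.50, Q̄ = 3543.5.
ε = (ΔQ/ΔP)(P̄/Q̄) = (2599/-39)(97.50/3543.5).

-1.83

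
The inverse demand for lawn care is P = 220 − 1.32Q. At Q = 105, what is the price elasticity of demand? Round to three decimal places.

-0.587

At Q = 105, P = 220 − 1.32(105) = 81.40.
dP/dQ = −1.32, so dQ/dP = 1/(−1.32) = -0.758.
ε = (dQ/dP)(P/Q) = (-0.758)(81.40/105).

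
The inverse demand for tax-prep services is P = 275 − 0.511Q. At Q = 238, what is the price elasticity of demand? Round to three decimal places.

-1.261

At Q = 238, P = 275 − 0.511(238) = 153.38.
dP/dQ = −0.511, so dQ/dP = 1/(−0.511) = -1.957.
ε = (dQ/dP)(P/Q) = (-1.957)(153.38/238).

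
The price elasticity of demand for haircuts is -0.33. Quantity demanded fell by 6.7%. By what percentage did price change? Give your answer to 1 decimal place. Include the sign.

20.3%

%ΔP ≈ %ΔQ / ε = (-6.7%)/(-0.33) = 20.30%.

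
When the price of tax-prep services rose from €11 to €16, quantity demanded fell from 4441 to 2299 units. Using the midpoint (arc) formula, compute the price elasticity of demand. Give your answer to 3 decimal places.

ΔQ = 2299 − 4441 = -2142; ΔP = 16 − 11 = 5.
Midpoints: P̄ = 13.50, Q̄ = 3370.0.
ε = (ΔQ/ΔP)(P̄/Q̄) = (-2142/5)(13.50/3370.0).

-1.716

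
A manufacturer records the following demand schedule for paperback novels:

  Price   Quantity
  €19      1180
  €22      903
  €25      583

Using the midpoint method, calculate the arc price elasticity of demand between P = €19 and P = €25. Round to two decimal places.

-2.48

At P = 19, Q = 1180; at P = 25, Q = 583.
ΔQ = -597, ΔP = 6. Midpoints: P̄ = 22.00, Q̄ = 881.5.
ε = (ΔQ/ΔP)(P̄/Q̄) = (-597/6)(22.00/881.5).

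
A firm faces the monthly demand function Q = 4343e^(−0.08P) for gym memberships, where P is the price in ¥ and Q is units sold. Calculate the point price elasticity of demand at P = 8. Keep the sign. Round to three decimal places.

At P = 8, Q = 2290.031.
dQ/dP = −0.08·4343e^(−0.08P) = −0.08Q = -183.202.
ε = (dQ/dP)(P/Q) = (-183.202)(8/2290.031).
|ε| < 1, so demand is inelastic at this price.

-0.640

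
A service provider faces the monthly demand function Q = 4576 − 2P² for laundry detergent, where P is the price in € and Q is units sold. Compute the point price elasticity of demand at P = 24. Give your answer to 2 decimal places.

-0.67

At P = 24, Q = 3424.
dQ/dP = −4P = -96.
ε = (dQ/dP)(P/Q) = (-96)(24/3424).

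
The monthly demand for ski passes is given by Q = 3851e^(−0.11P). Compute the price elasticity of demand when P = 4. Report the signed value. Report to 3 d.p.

At P = 4, Q = 2480.184.
dQ/dP = −0.11·3851e^(−0.11P) = −0.11Q = -272.820.
ε = (dQ/dP)(P/Q) = (-272.820)(4/2480.184).

-0.440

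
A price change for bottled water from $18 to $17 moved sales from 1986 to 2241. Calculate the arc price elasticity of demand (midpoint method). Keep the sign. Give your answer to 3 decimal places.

-2.111

ΔQ = 2241 − 1986 = 255; ΔP = 17 − 18 = -1.
Midpoints: P̄ = 17.50, Q̄ = 2113.5.
ε = (ΔQ/ΔP)(P̄/Q̄) = (255/-1)(17.50/2113.5).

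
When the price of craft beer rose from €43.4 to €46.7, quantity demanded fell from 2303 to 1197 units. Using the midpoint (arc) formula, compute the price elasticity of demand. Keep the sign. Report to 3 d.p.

ΔQ = 1197 − 2303 = -1106; ΔP = 46.7 − 43.4 = 3.3.
Midpoints: P̄ = 45.05, Q̄ = 1750.0.
ε = (ΔQ/ΔP)(P̄/Q̄) = (-1106/3.3)(45.05/1750.0).

-8.628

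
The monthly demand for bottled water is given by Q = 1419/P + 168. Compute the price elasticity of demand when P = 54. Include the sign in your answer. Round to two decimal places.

-0.14

At P = 54, Q = 194.278.
dQ/dP = −1419/P² = -0.487.
ε = (dQ/dP)(P/Q) = (-0.487)(54/194.278).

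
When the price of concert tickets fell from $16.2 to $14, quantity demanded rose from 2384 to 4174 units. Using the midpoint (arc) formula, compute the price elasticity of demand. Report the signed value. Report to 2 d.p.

ΔQ = 4174 − 2384 = 1790; ΔP = 14 − 16.2 = -2.2.
Midpoints: P̄ = 15.10, Q̄ = 3279.0.
ε = (ΔQ/ΔP)(P̄/Q̄) = (1790/-2.2)(15.10/3279.0).

-3.75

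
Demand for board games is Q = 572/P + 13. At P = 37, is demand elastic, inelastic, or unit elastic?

Q = 28.459, dQ/dP = -0.418.
ε = (dQ/dP)(P/Q) ≈ -0.543.
|ε| = 0.54 < 1.

inelastic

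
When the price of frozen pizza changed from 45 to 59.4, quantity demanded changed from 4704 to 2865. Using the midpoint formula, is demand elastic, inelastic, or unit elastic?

elastic

Arc ε ≈ -1.761.
|ε| = 1.76 > 1.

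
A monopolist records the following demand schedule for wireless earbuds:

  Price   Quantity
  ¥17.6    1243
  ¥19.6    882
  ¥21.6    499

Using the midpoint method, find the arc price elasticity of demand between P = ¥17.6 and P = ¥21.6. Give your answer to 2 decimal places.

-4.19

At P = 17.6, Q = 1243; at P = 21.6, Q = 499.
ΔQ = -744, ΔP = 4.0. Midpoints: P̄ = 19.60, Q̄ = 871.0.
ε = (ΔQ/ΔP)(P̄/Q̄) = (-744/4.0)(19.60/871.0).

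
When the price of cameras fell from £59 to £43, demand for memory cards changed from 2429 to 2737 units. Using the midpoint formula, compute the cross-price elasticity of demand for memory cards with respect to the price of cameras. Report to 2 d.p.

ΔQ_x = 2737 − 2429 = 308; ΔP_y = 43 − 59 = -16.
Midpoints: P̄_y = 51.00, Q̄_x = 2583.0.
ε_xy = (ΔQ_x/ΔP_y)(P̄_y/Q̄_x) = (308/-16)(51.00/2583.0).

-0.38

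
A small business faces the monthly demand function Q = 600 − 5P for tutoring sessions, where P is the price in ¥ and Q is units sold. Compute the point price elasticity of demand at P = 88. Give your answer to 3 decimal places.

At P = 88, Q = 160.
dQ/dP = −5.
ε = (dQ/dP)(P/Q) = (-5)(88/160).

-2.750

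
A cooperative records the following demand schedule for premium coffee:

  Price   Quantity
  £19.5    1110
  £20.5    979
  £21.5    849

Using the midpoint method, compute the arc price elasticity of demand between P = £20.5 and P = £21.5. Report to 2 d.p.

-2.99

At P = 20.5, Q = 979; at P = 21.5, Q = 849.
ΔQ = -130, ΔP = 1.0. Midpoints: P̄ = 21.00, Q̄ = 914.0.
ε = (ΔQ/ΔP)(P̄/Q̄) = (-130/1.0)(21.00/914.0).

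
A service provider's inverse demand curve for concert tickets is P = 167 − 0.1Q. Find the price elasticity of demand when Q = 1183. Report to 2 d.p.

-0.41

At Q = 1183, P = 167 − 0.1(1183) = 48.70.
dP/dQ = −0.1, so dQ/dP = 1/(−0.1) = -10.000.
ε = (dQ/dP)(P/Q) = (-10.000)(48.70/1183).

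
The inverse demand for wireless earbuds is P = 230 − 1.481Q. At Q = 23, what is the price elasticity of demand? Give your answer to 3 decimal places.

-5.752

At Q = 23, P = 230 − 1.481(23) = 195.94.
dP/dQ = −1.481, so dQ/dP = 1/(−1.481) = -0.675.
ε = (dQ/dP)(P/Q) = (-0.675)(195.94/23).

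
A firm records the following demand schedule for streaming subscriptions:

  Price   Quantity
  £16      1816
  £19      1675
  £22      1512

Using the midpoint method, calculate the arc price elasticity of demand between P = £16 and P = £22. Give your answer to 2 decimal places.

-0.58

At P = 16, Q = 1816; at P = 22, Q = 1512.
ΔQ = -304, ΔP = 6. Midpoints: P̄ = 19.00, Q̄ = 1664.0.
ε = (ΔQ/ΔP)(P̄/Q̄) = (-304/6)(19.00/1664.0).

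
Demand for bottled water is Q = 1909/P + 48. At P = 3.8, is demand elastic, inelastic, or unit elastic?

inelastic

Q = 550.368, dQ/dP = -132.202.
ε = (dQ/dP)(P/Q) ≈ -0.913.
|ε| = 0.91 < 1.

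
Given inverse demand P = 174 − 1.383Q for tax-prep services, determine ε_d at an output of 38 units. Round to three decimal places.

At Q = 38, P = 174 − 1.383(38) = 121.45.
dP/dQ = −1.383, so dQ/dP = 1/(−1.383) = -0.723.
ε = (dQ/dP)(P/Q) = (-0.723)(121.45/38).

-2.311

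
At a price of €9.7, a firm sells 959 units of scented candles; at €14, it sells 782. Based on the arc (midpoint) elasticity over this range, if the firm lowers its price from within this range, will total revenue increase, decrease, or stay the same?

Arc ε = (-177/4.3)(11.85/870.5) ≈ -0.560.
|ε| = 0.56 < 1, so demand is inelastic. A price cut therefore reduces total revenue.

decrease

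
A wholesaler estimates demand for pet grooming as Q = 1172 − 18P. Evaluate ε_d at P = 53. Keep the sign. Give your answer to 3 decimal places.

At P = 53, Q = 218.
dQ/dP = −18.
ε = (dQ/dP)(P/Q) = (-18)(53/218).

-4.376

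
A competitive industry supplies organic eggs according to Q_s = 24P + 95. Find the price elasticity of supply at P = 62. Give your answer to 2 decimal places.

At P = 62, Q_s = 1583.
dQ_s/dP = 24.
ε_s = (dQ_s/dP)(P/Q_s) = (24)(62/1583).

0.94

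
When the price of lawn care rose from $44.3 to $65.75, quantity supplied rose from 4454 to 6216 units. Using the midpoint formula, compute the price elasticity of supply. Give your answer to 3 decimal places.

ΔQ = 6216 − 4454 = 1762; ΔP = 65.75 − 44.3 = 21.45.
Midpoints: P̄ = 55.02, Q̄ = 5335.0.
ε_s = (ΔQ/ΔP)(P̄/Q̄) = (1762/21.45)(55.02/5335.0).

0.847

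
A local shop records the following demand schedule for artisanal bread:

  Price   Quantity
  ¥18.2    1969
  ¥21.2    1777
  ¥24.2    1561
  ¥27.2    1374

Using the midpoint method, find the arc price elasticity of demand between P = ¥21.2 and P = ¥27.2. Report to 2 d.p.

-1.03

At P = 21.2, Q = 1777; at P = 27.2, Q = 1374.
ΔQ = -403, ΔP = 6.0. Midpoints: P̄ = 24.20, Q̄ = 1575.5.
ε = (ΔQ/ΔP)(P̄/Q̄) = (-403/6.0)(24.20/1575.5).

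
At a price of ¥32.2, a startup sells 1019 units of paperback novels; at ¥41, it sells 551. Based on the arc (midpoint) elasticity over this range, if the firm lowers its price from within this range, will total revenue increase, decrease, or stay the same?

increase

Arc ε = (-468/8.8)(36.60/785.0) ≈ -2.480.
|ε| = 2.48 > 1, so demand is elastic. A price cut therefore raises total revenue.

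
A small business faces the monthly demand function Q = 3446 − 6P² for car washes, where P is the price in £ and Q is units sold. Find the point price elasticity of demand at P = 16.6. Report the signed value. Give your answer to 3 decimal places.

-1.845

At P = 16.6, Q = 1792.640.
dQ/dP = −12P = -199.200.
ε = (dQ/dP)(P/Q) = (-199.200)(16.6/1792.640).
|ε| > 1, so demand is elastic at this price.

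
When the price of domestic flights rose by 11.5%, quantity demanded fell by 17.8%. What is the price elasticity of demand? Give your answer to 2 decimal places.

ε = %ΔQ / %ΔP = (-17.8)/(11.5) = -1.548.

-1.55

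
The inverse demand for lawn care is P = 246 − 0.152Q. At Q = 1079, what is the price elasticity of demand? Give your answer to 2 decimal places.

At Q = 1079, P = 246 − 0.152(1079) = 81.99.
dP/dQ = −0.152, so dQ/dP = 1/(−0.152) = -6.579.
ε = (dQ/dP)(P/Q) = (-6.579)(81.99/1079).

-0.50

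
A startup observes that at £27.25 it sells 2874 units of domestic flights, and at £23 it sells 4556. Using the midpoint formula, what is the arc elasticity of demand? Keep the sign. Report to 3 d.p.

-2.677

ΔQ = 4556 − 2874 = 1682; ΔP = 23 − 27.25 = -4.25.
Midpoints: P̄ = 25.12, Q̄ = 3715.0.
ε = (ΔQ/ΔP)(P̄/Q̄) = (1682/-4.25)(25.12/3715.0).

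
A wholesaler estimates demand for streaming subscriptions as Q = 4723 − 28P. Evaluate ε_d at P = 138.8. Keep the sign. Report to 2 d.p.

At P = 138.8, Q = 836.600.
dQ/dP = −28.
ε = (dQ/dP)(P/Q) = (-28)(138.8/836.600).

-4.65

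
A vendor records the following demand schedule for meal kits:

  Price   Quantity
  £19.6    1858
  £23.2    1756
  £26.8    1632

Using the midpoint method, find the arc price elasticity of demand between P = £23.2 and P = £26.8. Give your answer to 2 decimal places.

At P = 23.2, Q = 1756; at P = 26.8, Q = 1632.
ΔQ = -124, ΔP = 3.6. Midpoints: P̄ = 25.00, Q̄ = 1694.0.
ε = (ΔQ/ΔP)(P̄/Q̄) = (-124/3.6)(25.00/1694.0).

-0.51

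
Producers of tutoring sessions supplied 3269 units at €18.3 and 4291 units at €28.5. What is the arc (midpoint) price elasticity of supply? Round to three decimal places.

ΔQ = 4291 − 3269 = 1022; ΔP = 28.5 − 18.3 = 10.2.
Midpoints: P̄ = 23.40, Q̄ = 3780.0.
ε_s = (ΔQ/ΔP)(P̄/Q̄) = (1022/10.2)(23.40/3780.0).

0.620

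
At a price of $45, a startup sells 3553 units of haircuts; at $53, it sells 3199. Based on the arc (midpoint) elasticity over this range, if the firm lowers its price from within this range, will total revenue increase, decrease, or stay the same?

decrease

Arc ε = (-354/8)(49.00/3376.0) ≈ -0.642.
|ε| = 0.64 < 1, so demand is inelastic. A price cut therefore reduces total revenue.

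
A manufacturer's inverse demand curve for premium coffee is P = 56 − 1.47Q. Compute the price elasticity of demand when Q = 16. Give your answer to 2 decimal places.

-1.38

At Q = 16, P = 56 − 1.47(16) = 32.48.
dP/dQ = −1.47, so dQ/dP = 1/(−1.47) = -0.680.
ε = (dQ/dP)(P/Q) = (-0.680)(32.48/16).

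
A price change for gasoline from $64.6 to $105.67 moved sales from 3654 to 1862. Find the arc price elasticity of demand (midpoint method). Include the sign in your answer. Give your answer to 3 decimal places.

ΔQ = 1862 − 3654 = -1792; ΔP = 105.67 − 64.6 = 41.07.
Midpoints: P̄ = 85.13, Q̄ = 2758.0.
ε = (ΔQ/ΔP)(P̄/Q̄) = (-1792/41.07)(85.13/2758.0).

-1.347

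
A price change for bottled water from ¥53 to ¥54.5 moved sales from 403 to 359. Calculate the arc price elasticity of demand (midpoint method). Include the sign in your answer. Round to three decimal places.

-4.138

ΔQ = 359 − 403 = -44; ΔP = 54.5 − 53 = 1.5.
Midpoints: P̄ = 53.75, Q̄ = 381.0.
ε = (ΔQ/ΔP)(P̄/Q̄) = (-44/1.5)(53.75/381.0).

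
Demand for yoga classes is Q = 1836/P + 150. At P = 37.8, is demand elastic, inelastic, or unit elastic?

inelastic

Q = 198.571, dQ/dP = -1.285.
ε = (dQ/dP)(P/Q) ≈ -0.245.
|ε| = 0.24 < 1.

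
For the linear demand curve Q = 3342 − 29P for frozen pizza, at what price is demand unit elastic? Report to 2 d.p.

For linear demand Q = a − bP, ε = −bP/(a − bP). |ε| = 1 when bP = a − bP, i.e. P = a/(2b).
P = 3342/(2·29) = 3342/58 = 57.6207.

57.62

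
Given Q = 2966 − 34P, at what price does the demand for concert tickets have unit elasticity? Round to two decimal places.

43.62

For linear demand Q = a − bP, ε = −bP/(a − bP). |ε| = 1 when bP = a − bP, i.e. P = a/(2b).
P = 2966/(2·34) = 2966/68 = 43.6176.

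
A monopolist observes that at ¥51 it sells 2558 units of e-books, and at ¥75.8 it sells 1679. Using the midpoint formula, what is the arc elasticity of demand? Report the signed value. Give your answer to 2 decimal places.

ΔQ = 1679 − 2558 = -879; ΔP = 75.8 − 51 = 24.8.
Midpoints: P̄ = 63.40, Q̄ = 2118.5.
ε = (ΔQ/ΔP)(P̄/Q̄) = (-879/24.8)(63.40/2118.5).

-1.06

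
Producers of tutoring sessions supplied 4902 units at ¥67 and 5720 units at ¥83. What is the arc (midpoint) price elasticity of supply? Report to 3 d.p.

ΔQ = 5720 − 4902 = 818; ΔP = 83 − 67 = 16.
Midpoints: P̄ = 75.00, Q̄ = 5311.0.
ε_s = (ΔQ/ΔP)(P̄/Q̄) = (818/16)(75.00/5311.0).

0.722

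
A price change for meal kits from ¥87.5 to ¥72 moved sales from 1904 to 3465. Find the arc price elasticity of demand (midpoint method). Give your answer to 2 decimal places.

-2.99

ΔQ = 3465 − 1904 = 1561; ΔP = 72 − 87.5 = -15.5.
Midpoints: P̄ = 79.75, Q̄ = 2684.5.
ε = (ΔQ/ΔP)(P̄/Q̄) = (1561/-15.5)(79.75/2684.5).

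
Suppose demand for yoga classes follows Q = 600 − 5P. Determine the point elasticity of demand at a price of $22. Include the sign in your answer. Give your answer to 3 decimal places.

-0.224

At P = 22, Q = 490.
dQ/dP = −5.
ε = (dQ/dP)(P/Q) = (-5)(22/490).
|ε| < 1, so demand is inelastic at this price.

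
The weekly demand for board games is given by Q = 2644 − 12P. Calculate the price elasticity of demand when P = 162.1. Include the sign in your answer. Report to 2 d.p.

-2.78

At P = 162.1, Q = 698.800.
dQ/dP = −12.
ε = (dQ/dP)(P/Q) = (-12)(162.1/698.800).
|ε| > 1, so demand is elastic at this price.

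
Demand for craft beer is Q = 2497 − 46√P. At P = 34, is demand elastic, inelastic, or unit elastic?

inelastic

Q = 2228.776, dQ/dP = -3.944.
ε = (dQ/dP)(P/Q) ≈ -0.060.
|ε| = 0.06 < 1.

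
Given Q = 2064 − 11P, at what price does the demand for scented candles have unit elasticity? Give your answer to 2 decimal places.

For linear demand Q = a − bP, ε = −bP/(a − bP). |ε| = 1 when bP = a − bP, i.e. P = a/(2b).
P = 2064/(2·11) = 2064/22 = 93.8182.

93.82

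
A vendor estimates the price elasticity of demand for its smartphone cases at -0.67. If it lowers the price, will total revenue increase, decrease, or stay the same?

|ε| = 0.67 < 1, so demand is inelastic. A price cut therefore reduces total revenue.

decrease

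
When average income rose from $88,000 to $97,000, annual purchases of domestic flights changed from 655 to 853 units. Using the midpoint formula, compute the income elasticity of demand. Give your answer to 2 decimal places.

ΔQ = 198, ΔI = 9000. Midpoints: Ī = 92,500, Q̄ = 754.0.
ε_I = (ΔQ/ΔI)(Ī/Q̄) = (198/9000)(92500/754.0).

2.70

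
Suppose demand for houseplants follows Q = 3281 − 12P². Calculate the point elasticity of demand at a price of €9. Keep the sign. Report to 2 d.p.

At P = 9, Q = 2309.
dQ/dP = −24P = -216.
ε = (dQ/dP)(P/Q) = (-216)(9/2309).

-0.84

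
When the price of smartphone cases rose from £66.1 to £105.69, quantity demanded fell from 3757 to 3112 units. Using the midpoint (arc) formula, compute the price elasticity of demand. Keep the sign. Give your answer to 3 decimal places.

ΔQ = 3112 − 3757 = -645; ΔP = 105.69 − 66.1 = 39.59.
Midpoints: P̄ = 85.89, Q̄ = 3434.5.
ε = (ΔQ/ΔP)(P̄/Q̄) = (-645/39.59)(85.89/3434.5).

-0.407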